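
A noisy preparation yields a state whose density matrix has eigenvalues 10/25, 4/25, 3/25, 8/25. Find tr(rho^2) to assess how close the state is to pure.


tr(rho^2) = sum of eigenvalues squared
= (10/25)^2 + (4/25)^2 + (3/25)^2 + (8/25)^2
= (100 + 16 + 9 + 64) / 625
= 189/625
= 0.3024

0.3024


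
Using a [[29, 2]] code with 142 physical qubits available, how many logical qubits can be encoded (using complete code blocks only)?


Each code block uses 29 physical qubits for 2 logical qubit(s).
Number of complete blocks = floor(142 / 29) = 4
Logical qubits = 4 * 2
= 8

8


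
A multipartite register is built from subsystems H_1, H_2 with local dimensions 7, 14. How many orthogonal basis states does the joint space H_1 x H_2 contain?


dim(H_1 x H_2) = 7 * 14
= 98

98


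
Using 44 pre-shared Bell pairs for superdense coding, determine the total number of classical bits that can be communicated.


Superdense coding allows 2 classical bits per shared entangled pair.
44 pair(s) -> 2 * 44 = 88 classical bits

88


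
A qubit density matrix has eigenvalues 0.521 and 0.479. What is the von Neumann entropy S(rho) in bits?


S = -p*log2(p) - (1-p)*log2(1-p)
p = 0.5210, 1-p = 0.4790
= -0.5210 * log2(0.5210) - 0.4790 * log2(0.4790)
= -(-0.4901) - (-0.5087)
= 0.9987

0.9987


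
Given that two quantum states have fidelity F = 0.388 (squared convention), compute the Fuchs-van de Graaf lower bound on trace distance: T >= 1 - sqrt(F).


Fuchs-van de Graaf (squared-fidelity convention): 1 - sqrt(F) <= T <= sqrt(1 - F).
Lower bound: T >= 1 - sqrt(F)
sqrt(F) = sqrt(0.388) = 0.6229
T >= 1 - 0.6229
T >= 0.3771

0.3771


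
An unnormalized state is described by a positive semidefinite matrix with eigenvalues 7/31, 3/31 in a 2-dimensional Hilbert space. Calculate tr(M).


tr(M) = sum of eigenvalues
= 7/31 + 3/31
= 10/31
= 0.3226

0.3226


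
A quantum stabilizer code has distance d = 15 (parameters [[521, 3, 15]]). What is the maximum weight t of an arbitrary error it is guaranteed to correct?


Code parameters: [[521, 3, 15]], distance d = 15.
Number of correctable errors = floor((d-1)/2)
= floor((15 - 1)/2)
= floor(14/2)
= 7

7


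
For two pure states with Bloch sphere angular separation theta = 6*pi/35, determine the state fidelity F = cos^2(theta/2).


For states separated by angle theta on Bloch sphere:
F = cos^2(theta/2)
theta = 6*pi/35 = 0.5386
theta/2 = 0.2693
cos(theta/2) = 0.9640
F = 0.9292

0.9292


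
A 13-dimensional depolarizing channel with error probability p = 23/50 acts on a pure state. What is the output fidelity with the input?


F = (1-p) + p/d
= (1 - 0.4600) + 0.4600/13
= 0.5400 + 0.0354
= 0.5754

0.5754


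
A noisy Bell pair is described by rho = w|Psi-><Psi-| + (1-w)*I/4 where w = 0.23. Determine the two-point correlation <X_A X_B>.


|Psi-> = (|01> - |10>)/sqrt(2)
For the pure Bell state, <X_A X_B> = -1 (Bell-state Pauli correlator).
The maximally-mixed part I/4 has tr(I/4 * P tensor P) = 0 for any traceless Pauli P.
So <X_A X_B>_rho = w * (-1) + (1 - w) * 0
= 0.23 * (-1)
= -0.2300

-0.2300


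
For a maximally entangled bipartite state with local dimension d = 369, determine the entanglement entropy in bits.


For a maximally entangled state in d x d:
S = log2(d) = log2(369)
= 8.5275

8.5275


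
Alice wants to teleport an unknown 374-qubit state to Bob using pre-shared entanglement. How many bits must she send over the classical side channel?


Quantum teleportation requires 2 classical bits per qubit teleported.
374 qubit(s) -> 2 * 374 = 748 classical bits

748


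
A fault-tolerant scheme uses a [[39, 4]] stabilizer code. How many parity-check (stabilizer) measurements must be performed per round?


For an [[n,k]] stabilizer code:
Number of stabilizer generators = n - k
= 39 - 4
= 35

35


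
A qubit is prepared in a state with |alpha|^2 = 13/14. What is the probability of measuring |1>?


|alpha|^2 = 13/14 = 0.9286
|beta|^2 = 1 - 13/14 = 1/14 = 0.0714
P(|1>) = |beta|^2 = 0.0714

0.0714


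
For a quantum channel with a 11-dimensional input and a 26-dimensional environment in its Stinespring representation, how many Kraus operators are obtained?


Tracing out the environment in an orthonormal basis {|i>_E} gives Kraus operators K_i = <i|_E U |0>_E.
Number of Kraus operators = dim(H_env) = d_env
= 26

26


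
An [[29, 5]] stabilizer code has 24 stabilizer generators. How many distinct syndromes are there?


Each stabilizer generator gives a binary (+1 or -1) measurement outcome.
With 24 independent generators:
Total syndromes = 2^24
= 16777216

16777216


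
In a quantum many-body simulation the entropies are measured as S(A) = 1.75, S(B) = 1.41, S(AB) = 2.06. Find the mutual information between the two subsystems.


I(A:B) = S(A) + S(B) - S(AB)
= 1.75 + 1.41 - 2.06
= 1.1000

1.1000


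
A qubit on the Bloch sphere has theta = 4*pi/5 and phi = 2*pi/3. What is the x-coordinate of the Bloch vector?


theta = 2.5133, phi = 2.0944
r_x = sin(theta)*cos(phi) = 0.5878 * -0.5000
r_x = -0.2939

-0.2939


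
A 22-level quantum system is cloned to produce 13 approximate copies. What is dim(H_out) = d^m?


Output space = H^(tensor 13) where dim(H) = 22
dim = 22^13
= 484 (after 2 factors)
= 10648 (after 3 factors)
= 234256 (after 4 factors)
= 5153632 (after 5 factors)
= 113379904 (after 6 factors)
= 2494357888 (after 7 factors)
= 54875873536 (after 8 factors)
= 1207269217792 (after 9 factors)
= 26559922791424 (after 10 factors)
= 584318301411328 (after 11 factors)
= 12855002631049216 (after 12 factors)
= 282810057883082752 (after 13 factors)
= 282810057883082752

282810057883082752


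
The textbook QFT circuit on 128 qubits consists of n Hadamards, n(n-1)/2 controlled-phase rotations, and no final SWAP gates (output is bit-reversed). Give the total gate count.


Hadamard gates: 128
Controlled rotations: n*(n-1)/2 = 128*127/2 = 8128
SWAP gates: 0 (omitted)
Total = 128 + 8128
= 8256

8256


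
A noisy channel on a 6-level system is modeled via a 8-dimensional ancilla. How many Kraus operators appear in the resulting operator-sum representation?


Tracing out the environment in an orthonormal basis {|i>_E} gives Kraus operators K_i = <i|_E U |0>_E.
Number of Kraus operators = dim(H_env) = d_env
= 8

8


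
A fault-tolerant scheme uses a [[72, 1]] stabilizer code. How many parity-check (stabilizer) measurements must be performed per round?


For an [[n,k]] stabilizer code:
Number of stabilizer generators = n - k
= 72 - 1
= 71

71


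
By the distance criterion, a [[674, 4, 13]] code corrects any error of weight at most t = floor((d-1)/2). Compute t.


Code parameters: [[674, 4, 13]], distance d = 13.
Number of correctable errors = floor((d-1)/2)
= floor((13 - 1)/2)
= floor(12/2)
= 6

6


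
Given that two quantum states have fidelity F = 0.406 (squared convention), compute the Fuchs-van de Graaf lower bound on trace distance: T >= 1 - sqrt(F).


Fuchs-van de Graaf (squared-fidelity convention): 1 - sqrt(F) <= T <= sqrt(1 - F).
Lower bound: T >= 1 - sqrt(F)
sqrt(F) = sqrt(0.406) = 0.6372
T >= 1 - 0.6372
T >= 0.3628

0.3628


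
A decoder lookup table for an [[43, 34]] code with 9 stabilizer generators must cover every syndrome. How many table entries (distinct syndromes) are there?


Each stabilizer generator gives a binary (+1 or -1) measurement outcome.
With 9 independent generators:
Total syndromes = 2^9
= 512

512


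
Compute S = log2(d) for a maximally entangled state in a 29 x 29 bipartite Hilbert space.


For a maximally entangled state in d x d:
S = log2(d) = log2(29)
= 4.8580

4.8580


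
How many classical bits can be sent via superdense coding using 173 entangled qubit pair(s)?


Superdense coding allows 2 classical bits per shared entangled pair.
173 pair(s) -> 2 * 173 = 346 classical bits

346


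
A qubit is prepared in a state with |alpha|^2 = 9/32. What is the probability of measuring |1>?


|alpha|^2 = 9/32 = 0.2812
|beta|^2 = 1 - 9/32 = 23/32 = 0.7188
P(|1>) = |beta|^2 = 0.7188

0.7188


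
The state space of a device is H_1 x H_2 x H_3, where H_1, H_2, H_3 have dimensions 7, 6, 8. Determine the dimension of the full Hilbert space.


dim(H_1 x H_2 x H_3) = 7 * 6 * 8
= 42 * 8
= 336

336


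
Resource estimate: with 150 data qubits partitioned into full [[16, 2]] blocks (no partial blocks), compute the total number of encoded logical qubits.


Each code block uses 16 physical qubits for 2 logical qubit(s).
Number of complete blocks = floor(150 / 16) = 9
Logical qubits = 9 * 2
= 18

18


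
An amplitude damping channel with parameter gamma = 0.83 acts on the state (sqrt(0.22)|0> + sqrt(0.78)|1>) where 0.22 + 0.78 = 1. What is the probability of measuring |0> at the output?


For amplitude damping with parameter gamma on state sqrt(a)|0> + sqrt(b)|1>:
alpha^2 = 0.22, beta^2 = 0.78
P(|0>) = alpha^2 + gamma * beta^2
= 0.22 + 0.83 * 0.78
= 0.22 + 0.6474
= 0.8674

0.8674


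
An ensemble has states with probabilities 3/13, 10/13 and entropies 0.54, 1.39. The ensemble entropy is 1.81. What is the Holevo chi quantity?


chi = S(rho) - sum_i p_i * S(rho_i)
Weighted entropy = 3/13 * 0.54 + 10/13 * 1.39
= 1.1938
chi = 1.81 - 1.1938
= 0.6162

0.6162


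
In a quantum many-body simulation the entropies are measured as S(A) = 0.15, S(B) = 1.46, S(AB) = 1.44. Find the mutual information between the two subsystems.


I(A:B) = S(A) + S(B) - S(AB)
= 0.15 + 1.46 - 1.44
= 0.1700

0.1700


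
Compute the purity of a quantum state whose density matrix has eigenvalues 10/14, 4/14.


tr(rho^2) = sum of eigenvalues squared
= (10/14)^2 + (4/14)^2
= (100 + 16) / 196
= 116/196
= 0.5918

0.5918


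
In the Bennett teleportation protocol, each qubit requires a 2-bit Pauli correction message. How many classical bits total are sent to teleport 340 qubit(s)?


Quantum teleportation requires 2 classical bits per qubit teleported.
340 qubit(s) -> 2 * 340 = 680 classical bits

680


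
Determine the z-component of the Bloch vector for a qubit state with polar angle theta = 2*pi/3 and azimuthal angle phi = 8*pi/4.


theta = 2.0944, phi = 6.2832
r_z = cos(theta) = -0.5000

-0.5000


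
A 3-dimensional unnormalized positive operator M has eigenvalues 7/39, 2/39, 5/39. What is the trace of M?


tr(M) = sum of eigenvalues
= 7/39 + 2/39 + 5/39
= 14/39
= 0.3590

0.3590


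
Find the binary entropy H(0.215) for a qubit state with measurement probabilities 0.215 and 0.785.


S = -p*log2(p) - (1-p)*log2(1-p)
p = 0.2150, 1-p = 0.7850
= -0.2150 * log2(0.2150) - 0.7850 * log2(0.7850)
= -(-0.4768) - (-0.2741)
= 0.7509

0.7509


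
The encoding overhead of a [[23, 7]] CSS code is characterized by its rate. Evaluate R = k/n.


Code rate R = k/n
= 7/23
= 0.3043

0.3043


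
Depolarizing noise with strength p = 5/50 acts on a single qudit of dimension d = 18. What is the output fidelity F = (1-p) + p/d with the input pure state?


F = (1-p) + p/d
= (1 - 0.1000) + 0.1000/18
= 0.9000 + 0.0056
= 0.9056

0.9056


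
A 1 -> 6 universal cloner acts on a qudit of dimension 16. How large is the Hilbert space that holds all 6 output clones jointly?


Output space = H^(tensor 6) where dim(H) = 16
dim = 16^6
= 256 (after 2 factors)
= 4096 (after 3 factors)
= 65536 (after 4 factors)
= 1048576 (after 5 factors)
= 16777216 (after 6 factors)
= 16777216

16777216


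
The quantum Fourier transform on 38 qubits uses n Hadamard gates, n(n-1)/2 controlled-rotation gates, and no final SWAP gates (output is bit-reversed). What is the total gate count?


Hadamard gates: 38
Controlled rotations: n*(n-1)/2 = 38*37/2 = 703
SWAP gates: 0 (omitted)
Total = 38 + 703
= 741

741


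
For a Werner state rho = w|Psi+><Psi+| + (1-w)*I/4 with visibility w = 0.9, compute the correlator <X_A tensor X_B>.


|Psi+> = (|01> + |10>)/sqrt(2)
For the pure Bell state, <X_A X_B> = +1 (Bell-state Pauli correlator).
The maximally-mixed part I/4 has tr(I/4 * P tensor P) = 0 for any traceless Pauli P.
So <X_A X_B>_rho = w * (+1) + (1 - w) * 0
= 0.9 * (+1)
= 0.9000

0.9000


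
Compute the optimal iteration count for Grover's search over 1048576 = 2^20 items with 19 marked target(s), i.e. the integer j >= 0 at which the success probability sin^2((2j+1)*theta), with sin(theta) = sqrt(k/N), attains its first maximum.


After j Grover iterations the success probability is P(j) = sin^2((2j+1)*theta), where sin(theta) = sqrt(k/N).
N = 2^20 = 1048576, k = 19
sin(theta) = sqrt(k/N) = 0.00425673725
theta = arcsin(sqrt(k/N)) = 0.004256750105 rad
P(j) reaches its first maximum when (2j+1)*theta is as close as possible to pi/2, i.e. j = round(pi/(4*theta) - 1/2).
pi/(4*theta) - 1/2 = 184.0065
(For comparison, the common estimate pi/4 * sqrt(N/k) = 184.5071; the exact maximiser is used here.)
Optimal iterations = 184

184


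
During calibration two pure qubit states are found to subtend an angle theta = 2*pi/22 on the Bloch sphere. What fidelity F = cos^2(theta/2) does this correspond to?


For states separated by angle theta on Bloch sphere:
F = cos^2(theta/2)
theta = 2*pi/22 = 0.2856
theta/2 = 0.1428
cos(theta/2) = 0.9898
F = 0.9797

0.9797


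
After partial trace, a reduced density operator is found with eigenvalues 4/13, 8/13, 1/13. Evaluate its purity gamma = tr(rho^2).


tr(rho^2) = sum of eigenvalues squared
= (4/13)^2 + (8/13)^2 + (1/13)^2
= (16 + 64 + 1) / 169
= 81/169
= 0.4793

0.4793


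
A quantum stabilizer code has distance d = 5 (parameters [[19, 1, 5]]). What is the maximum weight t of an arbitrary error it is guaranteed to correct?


Code parameters: [[19, 1, 5]], distance d = 5.
Number of correctable errors = floor((d-1)/2)
= floor((5 - 1)/2)
= floor(4/2)
= 2

2


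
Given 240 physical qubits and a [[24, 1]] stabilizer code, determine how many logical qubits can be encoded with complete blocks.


Each code block uses 24 physical qubits for 1 logical qubit(s).
Number of complete blocks = floor(240 / 24) = 10
Logical qubits = 10 * 1
= 10

10


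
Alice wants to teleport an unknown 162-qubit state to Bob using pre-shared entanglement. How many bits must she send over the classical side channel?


Quantum teleportation requires 2 classical bits per qubit teleported.
162 qubit(s) -> 2 * 162 = 324 classical bits

324


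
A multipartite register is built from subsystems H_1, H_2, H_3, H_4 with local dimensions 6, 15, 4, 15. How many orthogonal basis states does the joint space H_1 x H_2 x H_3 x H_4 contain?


dim(H_1 x H_2 x H_3 x H_4) = 6 * 15 * 4 * 15
= 90 * 4 * 15
= 360 * 15
= 5400

5400


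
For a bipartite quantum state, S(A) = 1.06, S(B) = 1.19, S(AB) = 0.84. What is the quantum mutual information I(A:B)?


I(A:B) = S(A) + S(B) - S(AB)
= 1.06 + 1.19 - 0.84
= 1.4100

1.4100


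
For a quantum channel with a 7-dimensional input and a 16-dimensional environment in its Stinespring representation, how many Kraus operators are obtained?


Tracing out the environment in an orthonormal basis {|i>_E} gives Kraus operators K_i = <i|_E U |0>_E.
Number of Kraus operators = dim(H_env) = d_env
= 16

16


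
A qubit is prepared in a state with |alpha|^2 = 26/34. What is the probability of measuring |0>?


|alpha|^2 = 26/34 = 0.7647
|beta|^2 = 1 - 26/34 = 8/34 = 0.2353
P(|0>) = |alpha|^2 = 0.7647

0.7647


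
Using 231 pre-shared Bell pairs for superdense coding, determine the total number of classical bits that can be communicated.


Superdense coding allows 2 classical bits per shared entangled pair.
231 pair(s) -> 2 * 231 = 462 classical bits

462


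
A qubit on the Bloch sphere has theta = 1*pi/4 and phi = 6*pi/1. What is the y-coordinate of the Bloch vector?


theta = 0.7854, phi = 18.8496
r_y = sin(theta)*sin(phi) = 0.7071 * 0.0000
r_y = 0.0000

0.0000


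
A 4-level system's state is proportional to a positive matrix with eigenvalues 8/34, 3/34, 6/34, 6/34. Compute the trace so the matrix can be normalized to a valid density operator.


tr(M) = sum of eigenvalues
= 8/34 + 3/34 + 6/34 + 6/34
= 23/34
= 0.6765

0.6765


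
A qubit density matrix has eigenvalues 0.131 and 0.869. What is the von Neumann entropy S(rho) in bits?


S = -p*log2(p) - (1-p)*log2(1-p)
p = 0.1310, 1-p = 0.8690
= -0.1310 * log2(0.1310) - 0.8690 * log2(0.8690)
= -(-0.3841) - (-0.1760)
= 0.5602

0.5602


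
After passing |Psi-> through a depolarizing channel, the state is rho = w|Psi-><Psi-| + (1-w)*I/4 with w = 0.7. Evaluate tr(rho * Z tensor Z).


|Psi-> = (|01> - |10>)/sqrt(2)
For the pure Bell state, <Z_A Z_B> = -1 (Bell-state Pauli correlator).
The maximally-mixed part I/4 has tr(I/4 * P tensor P) = 0 for any traceless Pauli P.
So <Z_A Z_B>_rho = w * (-1) + (1 - w) * 0
= 0.7 * (-1)
= -0.7000

-0.7000


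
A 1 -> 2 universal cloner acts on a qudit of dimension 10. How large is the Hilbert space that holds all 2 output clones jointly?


Output space = H^(tensor 2) where dim(H) = 10
dim = 10^2
= 100

100


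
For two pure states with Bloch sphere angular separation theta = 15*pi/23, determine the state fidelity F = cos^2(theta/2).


For states separated by angle theta on Bloch sphere:
F = cos^2(theta/2)
theta = 15*pi/23 = 2.0489
theta/2 = 1.0244
cos(theta/2) = 0.5196
F = 0.2700

0.2700


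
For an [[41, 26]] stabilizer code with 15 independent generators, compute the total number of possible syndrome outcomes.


Each stabilizer generator gives a binary (+1 or -1) measurement outcome.
With 15 independent generators:
Total syndromes = 2^15
= 32768

32768


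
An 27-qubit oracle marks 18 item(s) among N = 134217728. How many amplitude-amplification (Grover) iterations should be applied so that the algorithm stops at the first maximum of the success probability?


After j Grover iterations the success probability is P(j) = sin^2((2j+1)*theta), where sin(theta) = sqrt(k/N).
N = 2^27 = 134217728, k = 18
sin(theta) = sqrt(k/N) = 0.0003662109375
theta = arcsin(sqrt(k/N)) = 0.0003662109457 rad
P(j) reaches its first maximum when (2j+1)*theta is as close as possible to pi/2, i.e. j = round(pi/(4*theta) - 1/2).
pi/(4*theta) - 1/2 = 2144.1605
(For comparison, the common estimate pi/4 * sqrt(N/k) = 2144.6606; the exact maximiser is used here.)
Optimal iterations = 2144

2144


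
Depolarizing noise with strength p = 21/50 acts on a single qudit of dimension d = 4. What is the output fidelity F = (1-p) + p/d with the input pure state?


F = (1-p) + p/d
= (1 - 0.4200) + 0.4200/4
= 0.5800 + 0.1050
= 0.6850

0.6850


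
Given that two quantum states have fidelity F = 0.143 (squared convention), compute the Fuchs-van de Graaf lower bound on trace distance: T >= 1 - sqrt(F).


Fuchs-van de Graaf (squared-fidelity convention): 1 - sqrt(F) <= T <= sqrt(1 - F).
Lower bound: T >= 1 - sqrt(F)
sqrt(F) = sqrt(0.143) = 0.3782
T >= 1 - 0.3782
T >= 0.6218

0.6218


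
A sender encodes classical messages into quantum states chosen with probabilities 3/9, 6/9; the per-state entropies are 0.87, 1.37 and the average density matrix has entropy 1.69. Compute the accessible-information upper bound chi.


chi = S(rho) - sum_i p_i * S(rho_i)
Weighted entropy = 3/9 * 0.87 + 6/9 * 1.37
= 1.2033
chi = 1.69 - 1.2033
= 0.4867

0.4867


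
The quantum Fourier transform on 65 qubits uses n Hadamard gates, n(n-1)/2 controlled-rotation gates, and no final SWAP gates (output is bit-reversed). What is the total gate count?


Hadamard gates: 65
Controlled rotations: n*(n-1)/2 = 65*64/2 = 2080
SWAP gates: 0 (omitted)
Total = 65 + 2080
= 2145

2145


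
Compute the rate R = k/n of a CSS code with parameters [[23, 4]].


Code rate R = k/n
= 4/23
= 0.1739

0.1739


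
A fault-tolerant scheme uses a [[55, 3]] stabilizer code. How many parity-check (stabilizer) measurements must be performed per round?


For an [[n,k]] stabilizer code:
Number of stabilizer generators = n - k
= 55 - 3
= 52

52


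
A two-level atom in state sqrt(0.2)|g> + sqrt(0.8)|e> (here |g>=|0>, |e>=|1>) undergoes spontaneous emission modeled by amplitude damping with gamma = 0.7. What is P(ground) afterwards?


For amplitude damping with parameter gamma on state sqrt(a)|0> + sqrt(b)|1>:
alpha^2 = 0.2, beta^2 = 0.8
P(|0>) = alpha^2 + gamma * beta^2
= 0.2 + 0.7 * 0.8
= 0.2 + 0.5600
= 0.7600

0.7600


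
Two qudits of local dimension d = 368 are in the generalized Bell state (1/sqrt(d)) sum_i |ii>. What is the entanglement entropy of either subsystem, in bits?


For a maximally entangled state in d x d:
S = log2(d) = log2(368)
= 8.5236

8.5236


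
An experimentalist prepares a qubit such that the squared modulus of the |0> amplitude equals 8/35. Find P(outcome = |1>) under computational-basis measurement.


|alpha|^2 = 8/35 = 0.2286
|beta|^2 = 1 - 8/35 = 27/35 = 0.7714
P(|1>) = |beta|^2 = 0.7714

0.7714


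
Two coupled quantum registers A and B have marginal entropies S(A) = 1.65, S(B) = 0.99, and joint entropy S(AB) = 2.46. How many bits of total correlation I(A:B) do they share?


I(A:B) = S(A) + S(B) - S(AB)
= 1.65 + 0.99 - 2.46
= 0.1800

0.1800


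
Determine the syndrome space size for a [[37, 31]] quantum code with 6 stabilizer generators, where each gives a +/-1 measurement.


Each stabilizer generator gives a binary (+1 or -1) measurement outcome.
With 6 independent generators:
Total syndromes = 2^6
= 64

64


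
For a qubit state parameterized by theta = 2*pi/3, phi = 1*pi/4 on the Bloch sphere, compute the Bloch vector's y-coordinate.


theta = 2.0944, phi = 0.7854
r_y = sin(theta)*sin(phi) = 0.8660 * 0.7071
r_y = 0.6124

0.6124


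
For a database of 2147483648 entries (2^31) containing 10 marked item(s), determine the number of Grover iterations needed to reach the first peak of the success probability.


After j Grover iterations the success probability is P(j) = sin^2((2j+1)*theta), where sin(theta) = sqrt(k/N).
N = 2^31 = 2147483648, k = 10
sin(theta) = sqrt(k/N) = 6.82393792e-05
theta = arcsin(sqrt(k/N)) = 6.823937925e-05 rad
P(j) reaches its first maximum when (2j+1)*theta is as close as possible to pi/2, i.e. j = round(pi/(4*theta) - 1/2).
pi/(4*theta) - 1/2 = 11508.9564
(For comparison, the common estimate pi/4 * sqrt(N/k) = 11509.4565; the exact maximiser is used here.)
Optimal iterations = 11509

11509


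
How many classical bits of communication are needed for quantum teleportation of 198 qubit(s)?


Quantum teleportation requires 2 classical bits per qubit teleported.
198 qubit(s) -> 2 * 198 = 396 classical bits

396


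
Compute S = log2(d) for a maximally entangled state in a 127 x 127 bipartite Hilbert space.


For a maximally entangled state in d x d:
S = log2(d) = log2(127)
= 6.9887

6.9887


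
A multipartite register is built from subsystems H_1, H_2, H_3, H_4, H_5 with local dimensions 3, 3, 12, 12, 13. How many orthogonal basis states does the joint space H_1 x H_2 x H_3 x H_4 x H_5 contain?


dim(H_1 x H_2 x H_3 x H_4 x H_5) = 3 * 3 * 12 * 12 * 13
= 9 * 12 * 12 * 13
= 108 * 12 * 13
= 1296 * 13
= 16848

16848


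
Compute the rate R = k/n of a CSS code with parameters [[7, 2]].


Code rate R = k/n
= 2/7
= 0.2857

0.2857


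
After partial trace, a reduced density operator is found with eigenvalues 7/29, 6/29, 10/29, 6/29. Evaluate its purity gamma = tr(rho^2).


tr(rho^2) = sum of eigenvalues squared
= (7/29)^2 + (6/29)^2 + (10/29)^2 + (6/29)^2
= (49 + 36 + 100 + 36) / 841
= 221/841
= 0.2628

0.2628


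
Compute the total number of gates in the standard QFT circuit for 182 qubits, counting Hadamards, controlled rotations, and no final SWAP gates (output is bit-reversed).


Hadamard gates: 182
Controlled rotations: n*(n-1)/2 = 182*181/2 = 16471
SWAP gates: 0 (omitted)
Total = 182 + 16471
= 16653

16653


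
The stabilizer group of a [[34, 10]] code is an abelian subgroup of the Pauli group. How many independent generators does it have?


For an [[n,k]] stabilizer code:
Number of stabilizer generators = n - k
= 34 - 10
= 24

24


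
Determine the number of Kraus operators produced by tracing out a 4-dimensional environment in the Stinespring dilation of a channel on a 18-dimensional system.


Tracing out the environment in an orthonormal basis {|i>_E} gives Kraus operators K_i = <i|_E U |0>_E.
Number of Kraus operators = dim(H_env) = d_env
= 4

4


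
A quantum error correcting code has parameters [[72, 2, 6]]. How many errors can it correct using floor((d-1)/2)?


Code parameters: [[72, 2, 6]], distance d = 6.
Number of correctable errors = floor((d-1)/2)
= floor((6 - 1)/2)
= floor(5/2)
= 2

2


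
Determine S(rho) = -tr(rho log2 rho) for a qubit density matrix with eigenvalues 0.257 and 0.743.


S = -p*log2(p) - (1-p)*log2(1-p)
p = 0.2570, 1-p = 0.7430
= -0.2570 * log2(0.2570) - 0.7430 * log2(0.7430)
= -(-0.5038) - (-0.3184)
= 0.8222

0.8222


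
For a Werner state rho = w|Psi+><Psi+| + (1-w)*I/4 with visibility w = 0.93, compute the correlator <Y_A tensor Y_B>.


|Psi+> = (|01> + |10>)/sqrt(2)
For the pure Bell state, <Y_A Y_B> = +1 (Bell-state Pauli correlator).
The maximally-mixed part I/4 has tr(I/4 * P tensor P) = 0 for any traceless Pauli P.
So <Y_A Y_B>_rho = w * (+1) + (1 - w) * 0
= 0.93 * (+1)
= 0.9300

0.9300


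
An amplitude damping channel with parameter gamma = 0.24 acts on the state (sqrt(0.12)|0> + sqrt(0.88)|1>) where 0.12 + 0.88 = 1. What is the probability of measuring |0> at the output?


For amplitude damping with parameter gamma on state sqrt(a)|0> + sqrt(b)|1>:
alpha^2 = 0.12, beta^2 = 0.88
P(|0>) = alpha^2 + gamma * beta^2
= 0.12 + 0.24 * 0.88
= 0.12 + 0.2112
= 0.3312

0.3312


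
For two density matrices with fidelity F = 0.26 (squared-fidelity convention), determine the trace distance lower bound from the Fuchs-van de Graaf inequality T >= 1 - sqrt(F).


Fuchs-van de Graaf (squared-fidelity convention): 1 - sqrt(F) <= T <= sqrt(1 - F).
Lower bound: T >= 1 - sqrt(F)
sqrt(F) = sqrt(0.26) = 0.5099
T >= 1 - 0.5099
T >= 0.4901

0.4901


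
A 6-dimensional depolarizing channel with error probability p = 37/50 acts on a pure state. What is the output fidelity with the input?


F = (1-p) + p/d
= (1 - 0.7400) + 0.7400/6
= 0.2600 + 0.1233
= 0.3833

0.3833


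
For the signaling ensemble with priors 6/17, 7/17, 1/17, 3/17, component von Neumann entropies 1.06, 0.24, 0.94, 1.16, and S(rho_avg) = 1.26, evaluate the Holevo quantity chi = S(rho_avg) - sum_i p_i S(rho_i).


chi = S(rho) - sum_i p_i * S(rho_i)
Weighted entropy = 6/17 * 1.06 + 7/17 * 0.24 + 1/17 * 0.94 + 3/17 * 1.16
= 0.7329
chi = 1.26 - 0.7329
= 0.5271

0.5271


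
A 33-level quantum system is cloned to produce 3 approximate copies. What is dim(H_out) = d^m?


Output space = H^(tensor 3) where dim(H) = 33
dim = 33^3
= 1089 (after 2 factors)
= 35937 (after 3 factors)
= 35937

35937


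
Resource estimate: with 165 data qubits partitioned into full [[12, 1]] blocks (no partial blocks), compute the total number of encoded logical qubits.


Each code block uses 12 physical qubits for 1 logical qubit(s).
Number of complete blocks = floor(165 / 12) = 13
Logical qubits = 13 * 1
= 13

13


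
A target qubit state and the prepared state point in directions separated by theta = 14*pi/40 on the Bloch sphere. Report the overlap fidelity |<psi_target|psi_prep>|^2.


For states separated by angle theta on Bloch sphere:
F = cos^2(theta/2)
theta = 14*pi/40 = 1.0996
theta/2 = 0.5498
cos(theta/2) = 0.8526
F = 0.7270

0.7270


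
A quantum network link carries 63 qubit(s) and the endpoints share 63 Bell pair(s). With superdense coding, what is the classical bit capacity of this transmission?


Superdense coding allows 2 classical bits per shared entangled pair.
63 pair(s) -> 2 * 63 = 126 classical bits

126


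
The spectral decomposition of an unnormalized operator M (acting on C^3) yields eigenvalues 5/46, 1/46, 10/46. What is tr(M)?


tr(M) = sum of eigenvalues
= 5/46 + 1/46 + 10/46
= 16/46
= 0.3478

0.3478


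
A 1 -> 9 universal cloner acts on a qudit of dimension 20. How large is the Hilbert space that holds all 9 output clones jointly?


Output space = H^(tensor 9) where dim(H) = 20
dim = 20^9
= 400 (after 2 factors)
= 8000 (after 3 factors)
= 160000 (after 4 factors)
= 3200000 (after 5 factors)
= 64000000 (after 6 factors)
= 1280000000 (after 7 factors)
= 25600000000 (after 8 factors)
= 512000000000 (after 9 factors)
= 512000000000

512000000000


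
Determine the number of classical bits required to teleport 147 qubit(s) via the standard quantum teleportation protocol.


Quantum teleportation requires 2 classical bits per qubit teleported.
147 qubit(s) -> 2 * 147 = 294 classical bits

294


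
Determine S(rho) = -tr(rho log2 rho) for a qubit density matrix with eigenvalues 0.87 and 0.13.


S = -p*log2(p) - (1-p)*log2(1-p)
p = 0.8700, 1-p = 0.1300
= -0.8700 * log2(0.8700) - 0.1300 * log2(0.1300)
= -(-0.1748) - (-0.3826)
= 0.5574

0.5574


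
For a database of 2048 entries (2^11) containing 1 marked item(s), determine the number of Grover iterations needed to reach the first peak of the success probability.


After j Grover iterations the success probability is P(j) = sin^2((2j+1)*theta), where sin(theta) = sqrt(k/N).
N = 2^11 = 2048, k = 1
sin(theta) = sqrt(k/N) = 0.02209708691
theta = arcsin(sqrt(k/N)) = 0.02209888557 rad
P(j) reaches its first maximum when (2j+1)*theta is as close as possible to pi/2, i.e. j = round(pi/(4*theta) - 1/2).
pi/(4*theta) - 1/2 = 35.0402
(For comparison, the common estimate pi/4 * sqrt(N/k) = 35.5431; the exact maximiser is used here.)
Optimal iterations = 35

35


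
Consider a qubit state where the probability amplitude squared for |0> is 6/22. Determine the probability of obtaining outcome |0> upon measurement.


|alpha|^2 = 6/22 = 0.2727
|beta|^2 = 1 - 6/22 = 16/22 = 0.7273
P(|0>) = |alpha|^2 = 0.2727

0.2727


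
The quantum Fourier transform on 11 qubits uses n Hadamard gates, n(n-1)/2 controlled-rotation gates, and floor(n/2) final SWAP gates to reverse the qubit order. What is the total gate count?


Hadamard gates: 11
Controlled rotations: n*(n-1)/2 = 11*10/2 = 55
SWAP gates: floor(n/2) = floor(11/2) = 5
Total = 11 + 55 + 5
= 71

71


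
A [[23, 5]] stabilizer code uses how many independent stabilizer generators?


For an [[n,k]] stabilizer code:
Number of stabilizer generators = n - k
= 23 - 5
= 18

18


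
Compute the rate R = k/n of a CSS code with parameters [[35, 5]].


Code rate R = k/n
= 5/35
= 0.1429

0.1429


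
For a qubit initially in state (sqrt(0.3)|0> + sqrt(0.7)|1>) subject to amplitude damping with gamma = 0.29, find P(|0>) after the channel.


For amplitude damping with parameter gamma on state sqrt(a)|0> + sqrt(b)|1>:
alpha^2 = 0.3, beta^2 = 0.7
P(|0>) = alpha^2 + gamma * beta^2
= 0.3 + 0.29 * 0.7
= 0.3 + 0.2030
= 0.5030

0.5030


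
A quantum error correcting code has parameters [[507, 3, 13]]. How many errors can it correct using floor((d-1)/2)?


Code parameters: [[507, 3, 13]], distance d = 13.
Number of correctable errors = floor((d-1)/2)
= floor((13 - 1)/2)
= floor(12/2)
= 6

6


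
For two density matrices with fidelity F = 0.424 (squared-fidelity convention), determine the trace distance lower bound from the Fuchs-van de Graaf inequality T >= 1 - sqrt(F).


Fuchs-van de Graaf (squared-fidelity convention): 1 - sqrt(F) <= T <= sqrt(1 - F).
Lower bound: T >= 1 - sqrt(F)
sqrt(F) = sqrt(0.424) = 0.6512
T >= 1 - 0.6512
T >= 0.3488

0.3488


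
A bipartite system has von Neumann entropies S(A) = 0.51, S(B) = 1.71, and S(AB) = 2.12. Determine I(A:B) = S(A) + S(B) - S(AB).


I(A:B) = S(A) + S(B) - S(AB)
= 0.51 + 1.71 - 2.12
= 0.1000

0.1000


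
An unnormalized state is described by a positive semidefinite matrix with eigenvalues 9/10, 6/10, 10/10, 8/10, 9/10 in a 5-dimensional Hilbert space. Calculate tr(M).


tr(M) = sum of eigenvalues
= 9/10 + 6/10 + 10/10 + 8/10 + 9/10
= 42/10
= 4.2000

4.2000


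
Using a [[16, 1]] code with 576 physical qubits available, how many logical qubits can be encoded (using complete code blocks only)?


Each code block uses 16 physical qubits for 1 logical qubit(s).
Number of complete blocks = floor(576 / 16) = 36
Logical qubits = 36 * 1
= 36

36


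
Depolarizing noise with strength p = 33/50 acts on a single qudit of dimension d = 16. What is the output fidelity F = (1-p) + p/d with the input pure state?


F = (1-p) + p/d
= (1 - 0.6600) + 0.6600/16
= 0.3400 + 0.0413
= 0.3812

0.3812


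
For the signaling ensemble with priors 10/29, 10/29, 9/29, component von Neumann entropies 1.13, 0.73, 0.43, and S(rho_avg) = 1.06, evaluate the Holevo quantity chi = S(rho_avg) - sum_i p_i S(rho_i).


chi = S(rho) - sum_i p_i * S(rho_i)
Weighted entropy = 10/29 * 1.13 + 10/29 * 0.73 + 9/29 * 0.43
= 0.7748
chi = 1.06 - 0.7748
= 0.2852

0.2852


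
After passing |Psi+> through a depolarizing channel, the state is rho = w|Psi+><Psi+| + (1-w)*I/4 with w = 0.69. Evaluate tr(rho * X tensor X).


|Psi+> = (|01> + |10>)/sqrt(2)
For the pure Bell state, <X_A X_B> = +1 (Bell-state Pauli correlator).
The maximally-mixed part I/4 has tr(I/4 * P tensor P) = 0 for any traceless Pauli P.
So <X_A X_B>_rho = w * (+1) + (1 - w) * 0
= 0.69 * (+1)
= 0.6900

0.6900


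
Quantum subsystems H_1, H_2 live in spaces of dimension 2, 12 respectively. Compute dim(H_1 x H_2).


dim(H_1 x H_2) = 2 * 12
= 24

24


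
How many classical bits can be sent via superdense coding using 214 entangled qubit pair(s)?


Superdense coding allows 2 classical bits per shared entangled pair.
214 pair(s) -> 2 * 214 = 428 classical bits

428


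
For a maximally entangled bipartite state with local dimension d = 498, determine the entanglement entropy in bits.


For a maximally entangled state in d x d:
S = log2(d) = log2(498)
= 8.9600

8.9600


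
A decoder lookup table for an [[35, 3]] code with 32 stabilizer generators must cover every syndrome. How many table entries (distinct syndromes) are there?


Each stabilizer generator gives a binary (+1 or -1) measurement outcome.
With 32 independent generators:
Total syndromes = 2^32
= 4294967296

4294967296


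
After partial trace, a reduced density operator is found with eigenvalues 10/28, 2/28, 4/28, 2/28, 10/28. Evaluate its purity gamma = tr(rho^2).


tr(rho^2) = sum of eigenvalues squared
= (10/28)^2 + (2/28)^2 + (4/28)^2 + (2/28)^2 + (10/28)^2
= (100 + 4 + 16 + 4 + 100) / 784
= 224/784
= 0.2857

0.2857


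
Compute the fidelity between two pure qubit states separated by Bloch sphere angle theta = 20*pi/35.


For states separated by angle theta on Bloch sphere:
F = cos^2(theta/2)
theta = 20*pi/35 = 1.7952
theta/2 = 0.8976
cos(theta/2) = 0.6235
F = 0.3887

0.3887


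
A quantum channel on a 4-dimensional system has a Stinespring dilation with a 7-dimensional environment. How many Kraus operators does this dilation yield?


Tracing out the environment in an orthonormal basis {|i>_E} gives Kraus operators K_i = <i|_E U |0>_E.
Number of Kraus operators = dim(H_env) = d_env
= 7

7


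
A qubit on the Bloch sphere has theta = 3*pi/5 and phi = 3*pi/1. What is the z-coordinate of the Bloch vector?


theta = 1.8850, phi = 9.4248
r_z = cos(theta) = -0.3090

-0.3090


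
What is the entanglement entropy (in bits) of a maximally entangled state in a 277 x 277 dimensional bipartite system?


For a maximally entangled state in d x d:
S = log2(d) = log2(277)
= 8.1137

8.1137


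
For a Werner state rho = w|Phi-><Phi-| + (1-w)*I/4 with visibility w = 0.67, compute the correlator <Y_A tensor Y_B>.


|Phi-> = (|00> - |11>)/sqrt(2)
For the pure Bell state, <Y_A Y_B> = +1 (Bell-state Pauli correlator).
The maximally-mixed part I/4 has tr(I/4 * P tensor P) = 0 for any traceless Pauli P.
So <Y_A Y_B>_rho = w * (+1) + (1 - w) * 0
= 0.67 * (+1)
= 0.6700

0.6700


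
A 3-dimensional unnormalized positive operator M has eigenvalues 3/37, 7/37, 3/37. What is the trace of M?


tr(M) = sum of eigenvalues
= 3/37 + 7/37 + 3/37
= 13/37
= 0.3514

0.3514


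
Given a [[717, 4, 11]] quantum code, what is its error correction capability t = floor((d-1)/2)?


Code parameters: [[717, 4, 11]], distance d = 11.
Number of correctable errors = floor((d-1)/2)
= floor((11 - 1)/2)
= floor(10/2)
= 5

5


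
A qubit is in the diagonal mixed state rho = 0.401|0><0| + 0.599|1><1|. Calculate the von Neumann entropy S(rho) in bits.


S = -p*log2(p) - (1-p)*log2(1-p)
p = 0.4010, 1-p = 0.5990
= -0.4010 * log2(0.4010) - 0.5990 * log2(0.5990)
= -(-0.5286) - (-0.4429)
= 0.9715

0.9715


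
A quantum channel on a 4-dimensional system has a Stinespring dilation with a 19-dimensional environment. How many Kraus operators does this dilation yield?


Tracing out the environment in an orthonormal basis {|i>_E} gives Kraus operators K_i = <i|_E U |0>_E.
Number of Kraus operators = dim(H_env) = d_env
= 19

19


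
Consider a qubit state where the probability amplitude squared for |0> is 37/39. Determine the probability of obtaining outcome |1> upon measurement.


|alpha|^2 = 37/39 = 0.9487
|beta|^2 = 1 - 37/39 = 2/39 = 0.0513
P(|1>) = |beta|^2 = 0.0513

0.0513


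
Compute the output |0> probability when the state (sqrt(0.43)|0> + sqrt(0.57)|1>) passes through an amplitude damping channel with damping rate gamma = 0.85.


For amplitude damping with parameter gamma on state sqrt(a)|0> + sqrt(b)|1>:
alpha^2 = 0.43, beta^2 = 0.57
P(|0>) = alpha^2 + gamma * beta^2
= 0.43 + 0.85 * 0.57
= 0.43 + 0.4845
= 0.9145

0.9145


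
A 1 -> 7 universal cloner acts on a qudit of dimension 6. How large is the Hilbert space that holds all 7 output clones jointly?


Output space = H^(tensor 7) where dim(H) = 6
dim = 6^7
= 36 (after 2 factors)
= 216 (after 3 factors)
= 1296 (after 4 factors)
= 7776 (after 5 factors)
= 46656 (after 6 factors)
= 279936 (after 7 factors)
= 279936

279936


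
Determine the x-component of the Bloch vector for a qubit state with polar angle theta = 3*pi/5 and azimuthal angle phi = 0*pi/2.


theta = 1.8850, phi = 0.0000
r_x = sin(theta)*cos(phi) = 0.9511 * 1.0000
r_x = 0.9511

0.9511


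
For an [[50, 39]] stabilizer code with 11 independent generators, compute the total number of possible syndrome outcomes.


Each stabilizer generator gives a binary (+1 or -1) measurement outcome.
With 11 independent generators:
Total syndromes = 2^11
= 2048

2048


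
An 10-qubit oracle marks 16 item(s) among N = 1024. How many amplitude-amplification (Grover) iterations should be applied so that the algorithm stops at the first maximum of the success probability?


After j Grover iterations the success probability is P(j) = sin^2((2j+1)*theta), where sin(theta) = sqrt(k/N).
N = 2^10 = 1024, k = 16
sin(theta) = sqrt(k/N) = 0.125
theta = arcsin(sqrt(k/N)) = 0.1253278312 rad
P(j) reaches its first maximum when (2j+1)*theta is as close as possible to pi/2, i.e. j = round(pi/(4*theta) - 1/2).
pi/(4*theta) - 1/2 = 5.7667
(For comparison, the common estimate pi/4 * sqrt(N/k) = 6.2832; the exact maximiser is used here.)
Optimal iterations = 6

6


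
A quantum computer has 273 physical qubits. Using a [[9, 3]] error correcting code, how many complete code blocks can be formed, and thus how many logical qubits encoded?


Each code block uses 9 physical qubits for 3 logical qubit(s).
Number of complete blocks = floor(273 / 9) = 30
Logical qubits = 30 * 3
= 90

90


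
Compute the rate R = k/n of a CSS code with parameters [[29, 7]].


Code rate R = k/n
= 7/29
= 0.2414

0.2414


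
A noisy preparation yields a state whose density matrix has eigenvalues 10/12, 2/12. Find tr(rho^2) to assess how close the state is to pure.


tr(rho^2) = sum of eigenvalues squared
= (10/12)^2 + (2/12)^2
= (100 + 4) / 144
= 104/144
= 0.7222

0.7222


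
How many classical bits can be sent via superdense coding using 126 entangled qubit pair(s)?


Superdense coding allows 2 classical bits per shared entangled pair.
126 pair(s) -> 2 * 126 = 252 classical bits

252
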